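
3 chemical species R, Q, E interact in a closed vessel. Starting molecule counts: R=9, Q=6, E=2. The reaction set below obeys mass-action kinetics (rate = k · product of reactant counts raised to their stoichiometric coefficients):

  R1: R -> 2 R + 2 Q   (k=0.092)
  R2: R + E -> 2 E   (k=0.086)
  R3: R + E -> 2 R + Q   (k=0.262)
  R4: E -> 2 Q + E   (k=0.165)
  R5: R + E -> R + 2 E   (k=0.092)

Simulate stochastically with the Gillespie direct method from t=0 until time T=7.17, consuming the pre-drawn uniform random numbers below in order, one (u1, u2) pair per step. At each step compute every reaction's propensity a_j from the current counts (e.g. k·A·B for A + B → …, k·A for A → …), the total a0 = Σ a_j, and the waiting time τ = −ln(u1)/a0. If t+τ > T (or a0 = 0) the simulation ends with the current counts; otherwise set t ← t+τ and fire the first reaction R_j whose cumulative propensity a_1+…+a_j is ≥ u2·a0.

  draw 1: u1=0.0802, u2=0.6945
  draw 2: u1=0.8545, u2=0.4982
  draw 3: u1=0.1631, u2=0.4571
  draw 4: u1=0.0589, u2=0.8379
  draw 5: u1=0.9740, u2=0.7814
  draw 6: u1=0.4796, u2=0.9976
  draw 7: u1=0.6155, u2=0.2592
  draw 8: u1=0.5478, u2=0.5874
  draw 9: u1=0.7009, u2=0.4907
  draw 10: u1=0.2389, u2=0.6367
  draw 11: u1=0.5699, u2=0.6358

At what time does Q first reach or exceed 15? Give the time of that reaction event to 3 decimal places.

Threshold first reached at t = 5.256

t=0.000: R=9 Q=6 E=2
Draw 1: a1=0.828, a2=1.548, a3=4.716, a4=0.330, a5=1.656, a0=9.078; τ=−ln(0.0802)/9.078=0.278 → t=0.278; u2·a0=0.6945·9.078=6.305; a1+a2=2.376 < 6.305 ≤ a1+…+a3=7.092 → R3 fires; R=10 Q=7 E=1
Draw 2: a1=0.920, a2=0.860, a3=2.620, a4=0.165, a5=0.920, a0=5.485; τ=−ln(0.8545)/5.485=0.029 → t=0.307; u2·a0=0.4982·5.485=2.733; a1+a2=1.780 < 2.733 ≤ a1+…+a3=4.400 → R3 fires; R=11 Q=8 E=0
Draw 3: a1=1.012, a2=0.000, a3=0.000, a4=0.000, a5=0.000, a0=1.012; τ=−ln(0.1631)/1.012=1.792 → t=2.099; u2·a0=0.4571·1.012=0.463 ≤ a1=1.012 → R1 fires; R=12 Q=10 E=0
Draw 4: a1=1.104, a2=0.000, a3=0.000, a4=0.000, a5=0.000, a0=1.104; τ=−ln(0.0589)/1.104=2.565 → t=4.664; u2·a0=0.8379·1.104=0.925 ≤ a1=1.104 → R1 fires; R=13 Q=12 E=0
Draw 5: a1=1.196, a2=0.000, a3=0.000, a4=0.000, a5=0.000, a0=1.196; τ=−ln(0.9740)/1.196=0.022 → t=4.686; u2·a0=0.7814·1.196=0.935 ≤ a1=1.196 → R1 fires; R=14 Q=14 E=0
Draw 6: a1=1.288, a2=0.000, a3=0.000, a4=0.000, a5=0.000, a0=1.288; τ=−ln(0.4796)/1.288=0.570 → t=5.256; u2·a0=0.9976·1.288=1.285 ≤ a1=1.288 → R1 fires; R=15 Q=16 E=0
Draw 7: a1=1.380, a2=0.000, a3=0.000, a4=0.000, a5=0.000, a0=1.380; τ=−ln(0.6155)/1.380=0.352 → t=5.608; u2·a0=0.2592·1.380=0.358 ≤ a1=1.380 → R1 fires; R=16 Q=18 E=0
Draw 8: a1=1.472, a2=0.000, a3=0.000, a4=0.000, a5=0.000, a0=1.472; τ=−ln(0.5478)/1.472=0.409 → t=6.017; u2·a0=0.5874·1.472=0.865 ≤ a1=1.472 → R1 fires; R=17 Q=20 E=0
Draw 9: a1=1.564, a2=0.000, a3=0.000, a4=0.000, a5=0.000, a0=1.564; τ=−ln(0.7009)/1.564=0.227 → t=6.244; u2·a0=0.4907·1.564=0.767 ≤ a1=1.564 → R1 fires; R=18 Q=22 E=0
Draw 10: a1=1.656, a2=0.000, a3=0.000, a4=0.000, a5=0.000, a0=1.656; τ=−ln(0.2389)/1.656=0.865 → t=7.109; u2·a0=0.6367·1.656=1.054 ≤ a1=1.656 → R1 fires; R=19 Q=24 E=0
Draw 11: a1=1.748, a2=0.000, a3=0.000, a4=0.000, a5=0.000, a0=1.748; τ=−ln(0.5699)/1.748=0.322 → t=7.430 > T=7.17: stop.
Q first becomes ≥ 15 when it reaches 16 at the event at t=5.256.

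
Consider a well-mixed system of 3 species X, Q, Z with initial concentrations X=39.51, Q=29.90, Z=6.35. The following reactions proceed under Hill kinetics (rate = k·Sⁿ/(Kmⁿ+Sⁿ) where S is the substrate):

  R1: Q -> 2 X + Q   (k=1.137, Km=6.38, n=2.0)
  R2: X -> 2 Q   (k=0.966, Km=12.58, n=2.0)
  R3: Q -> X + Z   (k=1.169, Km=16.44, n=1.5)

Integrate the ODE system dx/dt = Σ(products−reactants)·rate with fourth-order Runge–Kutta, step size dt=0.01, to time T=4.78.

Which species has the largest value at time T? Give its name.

RK4 with dt=0.01: 478 steps to T=4.78. Trajectory (selected grid times):
t=0.00: X=39.51 Q=29.90 Z=6.35
t=0.53: X=40.64 Q=30.39 Z=6.79
t=1.06: X=41.77 Q=30.88 Z=7.24
t=1.59: X=42.90 Q=31.38 Z=7.68
t=2.12: X=44.04 Q=31.87 Z=8.13
t=2.66: X=45.20 Q=32.37 Z=8.60
t=3.19: X=46.34 Q=32.87 Z=9.05
t=3.72: X=47.49 Q=33.37 Z=9.51
t=4.25: X=48.63 Q=33.86 Z=9.97
t=4.78: X=49.78 Q=34.36 Z=10.44
At T=4.78: X=49.78 Q=34.36 Z=10.44; the largest is X.

Dominant species at T: X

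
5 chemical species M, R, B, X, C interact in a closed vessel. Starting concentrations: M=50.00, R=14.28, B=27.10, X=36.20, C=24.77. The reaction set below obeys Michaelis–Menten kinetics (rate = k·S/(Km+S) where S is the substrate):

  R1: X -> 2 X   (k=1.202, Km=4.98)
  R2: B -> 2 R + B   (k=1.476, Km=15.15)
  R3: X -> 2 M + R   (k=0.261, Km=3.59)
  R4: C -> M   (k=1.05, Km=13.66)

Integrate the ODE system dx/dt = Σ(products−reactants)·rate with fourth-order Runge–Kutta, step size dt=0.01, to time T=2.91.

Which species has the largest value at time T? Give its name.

RK4 with dt=0.01: 291 steps to T=2.91. Trajectory (selected grid times):
t=0.00: M=50.00 R=14.28 B=27.10 X=36.20 C=24.77
t=0.32: M=50.37 R=14.96 B=27.10 X=36.46 C=24.55
t=0.65: M=50.75 R=15.67 B=27.10 X=36.73 C=24.33
t=0.97: M=51.11 R=16.35 B=27.10 X=37.00 C=24.12
t=1.29: M=51.48 R=17.03 B=27.10 X=37.26 C=23.90
t=1.62: M=51.86 R=17.73 B=27.10 X=37.53 C=23.68
t=1.94: M=52.22 R=18.41 B=27.10 X=37.79 C=23.47
t=2.26: M=52.59 R=19.10 B=27.10 X=38.06 C=23.26
t=2.59: M=52.96 R=19.80 B=27.10 X=38.33 C=23.04
t=2.91: M=53.33 R=20.48 B=27.10 X=38.59 C=22.83
At T=2.91: M=53.33 R=20.48 B=27.10 X=38.59 C=22.83; the largest is M.

Dominant species at T: M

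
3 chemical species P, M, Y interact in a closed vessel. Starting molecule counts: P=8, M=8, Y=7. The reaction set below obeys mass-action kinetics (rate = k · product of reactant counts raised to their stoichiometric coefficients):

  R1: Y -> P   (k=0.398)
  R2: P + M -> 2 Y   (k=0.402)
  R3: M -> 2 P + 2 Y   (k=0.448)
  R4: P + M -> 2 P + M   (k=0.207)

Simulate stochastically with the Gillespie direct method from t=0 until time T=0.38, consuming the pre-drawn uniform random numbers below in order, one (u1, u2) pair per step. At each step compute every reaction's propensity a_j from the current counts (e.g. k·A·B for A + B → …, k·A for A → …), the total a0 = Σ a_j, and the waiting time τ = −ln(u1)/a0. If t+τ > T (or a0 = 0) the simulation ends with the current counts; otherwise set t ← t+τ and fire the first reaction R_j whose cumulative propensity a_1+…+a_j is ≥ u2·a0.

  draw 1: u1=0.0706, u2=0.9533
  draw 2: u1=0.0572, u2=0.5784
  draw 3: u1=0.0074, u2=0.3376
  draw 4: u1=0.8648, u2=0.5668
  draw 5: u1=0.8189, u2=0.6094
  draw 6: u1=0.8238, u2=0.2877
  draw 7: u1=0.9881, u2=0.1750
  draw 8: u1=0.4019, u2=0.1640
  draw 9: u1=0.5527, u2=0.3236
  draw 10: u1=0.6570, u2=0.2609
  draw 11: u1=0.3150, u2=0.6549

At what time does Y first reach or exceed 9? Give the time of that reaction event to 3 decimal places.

t=0.000: P=8 M=8 Y=7
Draw 1: a1=2.786, a2=25.728, a3=3.584, a4=13.248, a0=45.346; τ=−ln(0.0706)/45.346=0.058 → t=0.058; u2·a0=0.9533·45.346=43.228; a1+…+a3=32.098 < 43.228 ≤ a1+…+a4=45.346 → R4 fires; P=9 M=8 Y=7
Draw 2: a1=2.786, a2=28.944, a3=3.584, a4=14.904, a0=50.218; τ=−ln(0.0572)/50.218=0.057 → t=0.115; u2·a0=0.5784·50.218=29.046; a1=2.786 < 29.046 ≤ a1+a2=31.730 → R2 fires; P=8 M=7 Y=9
Draw 3: a1=3.582, a2=22.512, a3=3.136, a4=11.592, a0=40.822; τ=−ln(0.0074)/40.822=0.120 → t=0.236; u2·a0=0.3376·40.822=13.782; a1=3.582 < 13.782 ≤ a1+a2=26.094 → R2 fires; P=7 M=6 Y=11
Draw 4: a1=4.378, a2=16.884, a3=2.688, a4=8.694, a0=32.644; τ=−ln(0.8648)/32.644=0.004 → t=0.240; u2·a0=0.5668·32.644=18.503; a1=4.378 < 18.503 ≤ a1+a2=21.262 → R2 fires; P=6 M=5 Y=13
Draw 5: a1=5.174, a2=12.060, a3=2.240, a4=6.210, a0=25.684; τ=−ln(0.8189)/25.684=0.008 → t=0.248; u2·a0=0.6094·25.684=15.652; a1=5.174 < 15.652 ≤ a1+a2=17.234 → R2 fires; P=5 M=4 Y=15
Draw 6: a1=5.970, a2=8.040, a3=1.792, a4=4.140, a0=19.942; τ=−ln(0.8238)/19.942=0.010 → t=0.258; u2·a0=0.2877·19.942=5.737 ≤ a1=5.970 → R1 fires; P=6 M=4 Y=14
Draw 7: a1=5.572, a2=9.648, a3=1.792, a4=4.968, a0=21.980; τ=−ln(0.9881)/21.980=0.001 → t=0.258; u2·a0=0.1750·21.980=3.846 ≤ a1=5.572 → R1 fires; P=7 M=4 Y=13
Draw 8: a1=5.174, a2=11.256, a3=1.792, a4=5.796, a0=24.018; τ=−ln(0.4019)/24.018=0.038 → t=0.296; u2·a0=0.1640·24.018=3.939 ≤ a1=5.174 → R1 fires; P=8 M=4 Y=12
Draw 9: a1=4.776, a2=12.864, a3=1.792, a4=6.624, a0=26.056; τ=−ln(0.5527)/26.056=0.023 → t=0.319; u2·a0=0.3236·26.056=8.432; a1=4.776 < 8.432 ≤ a1+a2=17.640 → R2 fires; P=7 M=3 Y=14
Draw 10: a1=5.572, a2=8.442, a3=1.344, a4=4.347, a0=19.705; τ=−ln(0.6570)/19.705=0.021 → t=0.340; u2·a0=0.2609·19.705=5.141 ≤ a1=5.572 → R1 fires; P=8 M=3 Y=13
Draw 11: a1=5.174, a2=9.648, a3=1.344, a4=4.968, a0=21.134; τ=−ln(0.3150)/21.134=0.055 → t=0.395 > T=0.38: stop.
Y first becomes ≥ 9 when it reaches 9 at the event at t=0.115.

Threshold first reached at t = 0.115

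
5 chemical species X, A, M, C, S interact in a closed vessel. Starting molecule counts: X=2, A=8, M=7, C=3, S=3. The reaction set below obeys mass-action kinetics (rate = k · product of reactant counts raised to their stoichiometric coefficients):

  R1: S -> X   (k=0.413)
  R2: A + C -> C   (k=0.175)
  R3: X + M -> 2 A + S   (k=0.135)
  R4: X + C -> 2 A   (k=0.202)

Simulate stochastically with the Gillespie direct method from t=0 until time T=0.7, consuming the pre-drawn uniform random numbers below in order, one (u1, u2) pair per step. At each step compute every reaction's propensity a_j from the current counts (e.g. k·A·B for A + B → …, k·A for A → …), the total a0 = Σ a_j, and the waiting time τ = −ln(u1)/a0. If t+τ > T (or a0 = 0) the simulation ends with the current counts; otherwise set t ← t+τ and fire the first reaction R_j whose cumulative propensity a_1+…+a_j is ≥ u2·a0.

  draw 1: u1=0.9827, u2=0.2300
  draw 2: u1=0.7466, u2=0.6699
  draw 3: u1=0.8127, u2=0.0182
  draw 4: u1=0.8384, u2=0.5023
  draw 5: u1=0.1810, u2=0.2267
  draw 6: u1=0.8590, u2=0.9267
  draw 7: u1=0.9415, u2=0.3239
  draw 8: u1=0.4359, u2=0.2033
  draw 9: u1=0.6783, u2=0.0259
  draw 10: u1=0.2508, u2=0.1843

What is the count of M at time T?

t=0.000: X=2 A=8 M=7 C=3 S=3
Draw 1: a1=1.239, a2=4.200, a3=1.890, a4=1.212, a0=8.541; τ=−ln(0.9827)/8.541=0.002 → t=0.002; u2·a0=0.2300·8.541=1.964; a1=1.239 < 1.964 ≤ a1+a2=5.439 → R2 fires; X=2 A=7 M=7 C=3 S=3
Draw 2: a1=1.239, a2=3.675, a3=1.890, a4=1.212, a0=8.016; τ=−ln(0.7466)/8.016=0.036 → t=0.038; u2·a0=0.6699·8.016=5.370; a1+a2=4.914 < 5.370 ≤ a1+…+a3=6.804 → R3 fires; X=1 A=9 M=6 C=3 S=4
Draw 3: a1=1.652, a2=4.725, a3=0.810, a4=0.606, a0=7.793; τ=−ln(0.8127)/7.793=0.027 → t=0.065; u2·a0=0.0182·7.793=0.142 ≤ a1=1.652 → R1 fires; X=2 A=9 M=6 C=3 S=3
Draw 4: a1=1.239, a2=4.725, a3=1.620, a4=1.212, a0=8.796; τ=−ln(0.8384)/8.796=0.020 → t=0.085; u2·a0=0.5023·8.796=4.418; a1=1.239 < 4.418 ≤ a1+a2=5.964 → R2 fires; X=2 A=8 M=6 C=3 S=3
Draw 5: a1=1.239, a2=4.200, a3=1.620, a4=1.212, a0=8.271; τ=−ln(0.1810)/8.271=0.207 → t=0.292; u2·a0=0.2267·8.271=1.875; a1=1.239 < 1.875 ≤ a1+a2=5.439 → R2 fires; X=2 A=7 M=6 C=3 S=3
Draw 6: a1=1.239, a2=3.675, a3=1.620, a4=1.212, a0=7.746; τ=−ln(0.8590)/7.746=0.020 → t=0.311; u2·a0=0.9267·7.746=7.178; a1+…+a3=6.534 < 7.178 ≤ a1+…+a4=7.746 → R4 fires; X=1 A=9 M=6 C=2 S=3
Draw 7: a1=1.239, a2=3.150, a3=0.810, a4=0.404, a0=5.603; τ=−ln(0.9415)/5.603=0.011 → t=0.322; u2·a0=0.3239·5.603=1.815; a1=1.239 < 1.815 ≤ a1+a2=4.389 → R2 fires; X=1 A=8 M=6 C=2 S=3
Draw 8: a1=1.239, a2=2.800, a3=0.810, a4=0.404, a0=5.253; τ=−ln(0.4359)/5.253=0.158 → t=0.480; u2·a0=0.2033·5.253=1.068 ≤ a1=1.239 → R1 fires; X=2 A=8 M=6 C=2 S=2
Draw 9: a1=0.826, a2=2.800, a3=1.620, a4=0.808, a0=6.054; τ=−ln(0.6783)/6.054=0.064 → t=0.544; u2·a0=0.0259·6.054=0.157 ≤ a1=0.826 → R1 fires; X=3 A=8 M=6 C=2 S=1
Draw 10: a1=0.413, a2=2.800, a3=2.430, a4=1.212, a0=6.855; τ=−ln(0.2508)/6.855=0.202 → t=0.746 > T=0.7: stop.
Read off M at T=0.7: 6

M at T = 6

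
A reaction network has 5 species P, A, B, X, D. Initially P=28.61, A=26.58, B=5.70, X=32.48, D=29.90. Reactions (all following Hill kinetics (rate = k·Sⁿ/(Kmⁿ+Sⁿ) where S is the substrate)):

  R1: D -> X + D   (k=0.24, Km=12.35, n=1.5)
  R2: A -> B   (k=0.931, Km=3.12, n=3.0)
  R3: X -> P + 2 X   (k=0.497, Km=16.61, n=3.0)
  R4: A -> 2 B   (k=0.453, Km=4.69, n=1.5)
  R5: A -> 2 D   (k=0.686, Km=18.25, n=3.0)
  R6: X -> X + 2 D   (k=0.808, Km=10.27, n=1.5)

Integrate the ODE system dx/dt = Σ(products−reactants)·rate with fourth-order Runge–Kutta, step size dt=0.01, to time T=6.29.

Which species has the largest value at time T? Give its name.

RK4 with dt=0.01: 629 steps to T=6.29. Trajectory (selected grid times):
t=0.00: P=28.61 A=26.58 B=5.70 X=32.48 D=29.90
t=0.70: P=28.92 A=25.28 B=6.94 X=32.92 D=31.57
t=1.40: P=29.23 A=23.99 B=8.18 X=33.37 D=33.22
t=2.10: P=29.54 A=22.73 B=9.41 X=33.81 D=34.84
t=2.80: P=29.85 A=21.48 B=10.63 X=34.27 D=36.42
t=3.49: P=30.16 A=20.28 B=11.84 X=34.71 D=37.95
t=4.19: P=30.47 A=19.08 B=13.06 X=35.17 D=39.46
t=4.89: P=30.79 A=17.90 B=14.27 X=35.63 D=40.93
t=5.59: P=31.10 A=16.75 B=15.47 X=36.09 D=42.35
t=6.29: P=31.42 A=15.64 B=16.67 X=36.55 D=43.73
At T=6.29: P=31.42 A=15.64 B=16.67 X=36.55 D=43.73; the largest is D.

Dominant species at T: D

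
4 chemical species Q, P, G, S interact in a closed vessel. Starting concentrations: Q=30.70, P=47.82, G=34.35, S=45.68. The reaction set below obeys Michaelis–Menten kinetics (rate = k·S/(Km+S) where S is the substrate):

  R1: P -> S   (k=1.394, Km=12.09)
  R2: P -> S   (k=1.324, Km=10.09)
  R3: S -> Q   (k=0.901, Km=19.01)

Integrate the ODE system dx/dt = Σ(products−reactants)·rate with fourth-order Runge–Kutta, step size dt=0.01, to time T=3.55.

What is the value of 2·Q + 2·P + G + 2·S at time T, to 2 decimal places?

Value at T = 282.75

Check how each reaction changes W = 2·Q + 2·P + G + 2·S (weight of products minus weight of reactants):
R1: P -> S: (2·1) − (2·1) = 2 − 2 = 0
R2: P -> S: (2·1) − (2·1) = 2 − 2 = 0
R3: S -> Q: (2·1) − (2·1) = 2 − 2 = 0
Every reaction leaves W unchanged, so W is conserved and no simulation is needed: W(T) = W(0) = 2·30.70 + 2·47.82 + 34.35 + 2·45.68 = 282.75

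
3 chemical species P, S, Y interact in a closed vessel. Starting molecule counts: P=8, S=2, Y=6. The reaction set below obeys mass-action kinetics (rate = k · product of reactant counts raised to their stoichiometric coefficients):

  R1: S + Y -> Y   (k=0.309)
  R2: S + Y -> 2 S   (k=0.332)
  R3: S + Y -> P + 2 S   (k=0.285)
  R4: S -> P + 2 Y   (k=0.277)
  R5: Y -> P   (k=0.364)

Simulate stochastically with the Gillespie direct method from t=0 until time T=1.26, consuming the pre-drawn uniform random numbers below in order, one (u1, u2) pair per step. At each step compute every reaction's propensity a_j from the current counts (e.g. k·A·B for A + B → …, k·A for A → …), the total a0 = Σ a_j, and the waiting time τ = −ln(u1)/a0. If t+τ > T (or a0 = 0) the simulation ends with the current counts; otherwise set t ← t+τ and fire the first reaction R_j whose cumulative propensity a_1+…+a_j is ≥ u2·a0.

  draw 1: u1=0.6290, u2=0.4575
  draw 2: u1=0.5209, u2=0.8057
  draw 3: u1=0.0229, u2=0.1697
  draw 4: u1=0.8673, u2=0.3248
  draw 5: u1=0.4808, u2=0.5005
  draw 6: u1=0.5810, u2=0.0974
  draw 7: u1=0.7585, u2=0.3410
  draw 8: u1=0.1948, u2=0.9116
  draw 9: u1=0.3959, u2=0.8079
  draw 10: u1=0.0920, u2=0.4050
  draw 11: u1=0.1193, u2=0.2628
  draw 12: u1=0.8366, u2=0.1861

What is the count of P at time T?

t=0.000: P=8 S=2 Y=6
Draw 1: a1=3.708, a2=3.984, a3=3.420, a4=0.554, a5=2.184, a0=13.850; τ=−ln(0.6290)/13.850=0.033 → t=0.033; u2·a0=0.4575·13.850=6.336; a1=3.708 < 6.336 ≤ a1+a2=7.692 → R2 fires; P=8 S=3 Y=5
Draw 2: a1=4.635, a2=4.980, a3=4.275, a4=0.831, a5=1.820, a0=16.541; τ=−ln(0.5209)/16.541=0.039 → t=0.073; u2·a0=0.8057·16.541=13.327; a1+a2=9.615 < 13.327 ≤ a1+…+a3=13.890 → R3 fires; P=9 S=4 Y=4
Draw 3: a1=4.944, a2=5.312, a3=4.560, a4=1.108, a5=1.456, a0=17.380; τ=−ln(0.0229)/17.380=0.217 → t=0.290; u2·a0=0.1697·17.380=2.949 ≤ a1=4.944 → R1 fires; P=9 S=3 Y=4
Draw 4: a1=3.708, a2=3.984, a3=3.420, a4=0.831, a5=1.456, a0=13.399; τ=−ln(0.8673)/13.399=0.011 → t=0.301; u2·a0=0.3248·13.399=4.352; a1=3.708 < 4.352 ≤ a1+a2=7.692 → R2 fires; P=9 S=4 Y=3
Draw 5: a1=3.708, a2=3.984, a3=3.420, a4=1.108, a5=1.092, a0=13.312; τ=−ln(0.4808)/13.312=0.055 → t=0.356; u2·a0=0.5005·13.312=6.663; a1=3.708 < 6.663 ≤ a1+a2=7.692 → R2 fires; P=9 S=5 Y=2
Draw 6: a1=3.090, a2=3.320, a3=2.850, a4=1.385, a5=0.728, a0=11.373; τ=−ln(0.5810)/11.373=0.048 → t=0.404; u2·a0=0.0974·11.373=1.108 ≤ a1=3.090 → R1 fires; P=9 S=4 Y=2
Draw 7: a1=2.472, a2=2.656, a3=2.280, a4=1.108, a5=0.728, a0=9.244; τ=−ln(0.7585)/9.244=0.030 → t=0.433; u2·a0=0.3410·9.244=3.152; a1=2.472 < 3.152 ≤ a1+a2=5.128 → R2 fires; P=9 S=5 Y=1
Draw 8: a1=1.545, a2=1.660, a3=1.425, a4=1.385, a5=0.364, a0=6.379; τ=−ln(0.1948)/6.379=0.256 → t=0.690; u2·a0=0.9116·6.379=5.815; a1+…+a3=4.630 < 5.815 ≤ a1+…+a4=6.015 → R4 fires; P=10 S=4 Y=3
Draw 9: a1=3.708, a2=3.984, a3=3.420, a4=1.108, a5=1.092, a0=13.312; τ=−ln(0.3959)/13.312=0.070 → t=0.760; u2·a0=0.8079·13.312=10.755; a1+a2=7.692 < 10.755 ≤ a1+…+a3=11.112 → R3 fires; P=11 S=5 Y=2
Draw 10: a1=3.090, a2=3.320, a3=2.850, a4=1.385, a5=0.728, a0=11.373; τ=−ln(0.0920)/11.373=0.210 → t=0.969; u2·a0=0.4050·11.373=4.606; a1=3.090 < 4.606 ≤ a1+a2=6.410 → R2 fires; P=11 S=6 Y=1
Draw 11: a1=1.854, a2=1.992, a3=1.710, a4=1.662, a5=0.364, a0=7.582; τ=−ln(0.1193)/7.582=0.280 → t=1.250; u2·a0=0.2628·7.582=1.993; a1=1.854 < 1.993 ≤ a1+a2=3.846 → R2 fires; P=11 S=7 Y=0
Draw 12: a1=0.000, a2=0.000, a3=0.000, a4=1.939, a5=0.000, a0=1.939; τ=−ln(0.8366)/1.939=0.092 → t=1.342 > T=1.26: stop.
Read off P at T=1.26: 11

P at T = 11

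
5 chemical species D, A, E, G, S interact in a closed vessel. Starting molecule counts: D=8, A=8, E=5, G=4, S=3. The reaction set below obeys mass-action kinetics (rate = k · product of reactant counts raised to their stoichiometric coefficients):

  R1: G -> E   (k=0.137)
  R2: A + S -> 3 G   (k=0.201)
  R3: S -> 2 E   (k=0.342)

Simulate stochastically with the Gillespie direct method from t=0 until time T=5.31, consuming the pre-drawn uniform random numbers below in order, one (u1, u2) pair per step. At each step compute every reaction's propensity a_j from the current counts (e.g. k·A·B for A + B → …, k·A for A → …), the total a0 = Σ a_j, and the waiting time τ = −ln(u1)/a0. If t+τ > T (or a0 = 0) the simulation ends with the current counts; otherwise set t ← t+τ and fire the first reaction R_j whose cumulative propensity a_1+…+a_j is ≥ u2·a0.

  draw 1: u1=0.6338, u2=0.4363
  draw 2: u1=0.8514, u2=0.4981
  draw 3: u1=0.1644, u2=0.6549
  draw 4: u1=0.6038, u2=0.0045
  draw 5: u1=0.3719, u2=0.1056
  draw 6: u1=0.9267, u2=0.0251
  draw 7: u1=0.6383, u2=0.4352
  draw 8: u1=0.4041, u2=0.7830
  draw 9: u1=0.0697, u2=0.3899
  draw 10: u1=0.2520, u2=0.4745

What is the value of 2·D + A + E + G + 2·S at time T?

Value at T = 39

Check how each reaction changes W = 2·D + A + E + G + 2·S (weight of products minus weight of reactants):
R1: G -> E: (1·1) − (1·1) = 1 − 1 = 0
R2: A + S -> 3 G: (1·3) − (1·1 + 2·1) = 3 − 3 = 0
R3: S -> 2 E: (1·2) − (2·1) = 2 − 2 = 0
Every reaction leaves W unchanged, so W is conserved and no simulation is needed: W(T) = W(0) = 2·8 + 8 + 5 + 4 + 2·3 = 39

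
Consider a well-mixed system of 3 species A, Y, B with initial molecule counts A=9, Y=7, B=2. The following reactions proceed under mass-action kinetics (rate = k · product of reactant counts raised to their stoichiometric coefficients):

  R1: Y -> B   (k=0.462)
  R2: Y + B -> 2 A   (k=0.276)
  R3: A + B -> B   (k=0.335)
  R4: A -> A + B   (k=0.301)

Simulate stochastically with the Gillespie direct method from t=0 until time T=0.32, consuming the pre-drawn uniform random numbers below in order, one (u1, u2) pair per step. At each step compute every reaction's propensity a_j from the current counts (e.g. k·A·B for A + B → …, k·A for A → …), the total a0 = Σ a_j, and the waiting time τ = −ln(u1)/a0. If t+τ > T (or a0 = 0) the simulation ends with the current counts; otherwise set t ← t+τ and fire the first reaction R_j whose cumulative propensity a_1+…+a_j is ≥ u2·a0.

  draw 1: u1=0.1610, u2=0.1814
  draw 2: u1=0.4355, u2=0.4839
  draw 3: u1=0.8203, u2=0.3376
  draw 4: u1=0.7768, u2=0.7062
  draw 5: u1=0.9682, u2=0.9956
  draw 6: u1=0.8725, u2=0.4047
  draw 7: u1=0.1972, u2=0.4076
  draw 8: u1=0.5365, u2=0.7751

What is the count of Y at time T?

t=0.000: A=9 Y=7 B=2
Draw 1: a1=3.234, a2=3.864, a3=6.030, a4=2.709, a0=15.837; τ=−ln(0.1610)/15.837=0.115 → t=0.115; u2·a0=0.1814·15.837=2.873 ≤ a1=3.234 → R1 fires; A=9 Y=6 B=3
Draw 2: a1=2.772, a2=4.968, a3=9.045, a4=2.709, a0=19.494; τ=−ln(0.4355)/19.494=0.043 → t=0.158; u2·a0=0.4839·19.494=9.433; a1+a2=7.740 < 9.433 ≤ a1+…+a3=16.785 → R3 fires; A=8 Y=6 B=3
Draw 3: a1=2.772, a2=4.968, a3=8.040, a4=2.408, a0=18.188; τ=−ln(0.8203)/18.188=0.011 → t=0.169; u2·a0=0.3376·18.188=6.140; a1=2.772 < 6.140 ≤ a1+a2=7.740 → R2 fires; A=10 Y=5 B=2
Draw 4: a1=2.310, a2=2.760, a3=6.700, a4=3.010, a0=14.780; τ=−ln(0.7768)/14.780=0.017 → t=0.186; u2·a0=0.7062·14.780=10.438; a1+a2=5.070 < 10.438 ≤ a1+…+a3=11.770 → R3 fires; A=9 Y=5 B=2
Draw 5: a1=2.310, a2=2.760, a3=6.030, a4=2.709, a0=13.809; τ=−ln(0.9682)/13.809=0.002 → t=0.188; u2·a0=0.9956·13.809=13.748; a1+…+a3=11.100 < 13.748 ≤ a1+…+a4=13.809 → R4 fires; A=9 Y=5 B=3
Draw 6: a1=2.310, a2=4.140, a3=9.045, a4=2.709, a0=18.204; τ=−ln(0.8725)/18.204=0.007 → t=0.196; u2·a0=0.4047·18.204=7.367; a1+a2=6.450 < 7.367 ≤ a1+…+a3=15.495 → R3 fires; A=8 Y=5 B=3
Draw 7: a1=2.310, a2=4.140, a3=8.040, a4=2.408, a0=16.898; τ=−ln(0.1972)/16.898=0.096 → t=0.292; u2·a0=0.4076·16.898=6.888; a1+a2=6.450 < 6.888 ≤ a1+…+a3=14.490 → R3 fires; A=7 Y=5 B=3
Draw 8: a1=2.310, a2=4.140, a3=7.035, a4=2.107, a0=15.592; τ=−ln(0.5365)/15.592=0.040 → t=0.332 > T=0.32: stop.
Read off Y at T=0.32: 5

Y at T = 5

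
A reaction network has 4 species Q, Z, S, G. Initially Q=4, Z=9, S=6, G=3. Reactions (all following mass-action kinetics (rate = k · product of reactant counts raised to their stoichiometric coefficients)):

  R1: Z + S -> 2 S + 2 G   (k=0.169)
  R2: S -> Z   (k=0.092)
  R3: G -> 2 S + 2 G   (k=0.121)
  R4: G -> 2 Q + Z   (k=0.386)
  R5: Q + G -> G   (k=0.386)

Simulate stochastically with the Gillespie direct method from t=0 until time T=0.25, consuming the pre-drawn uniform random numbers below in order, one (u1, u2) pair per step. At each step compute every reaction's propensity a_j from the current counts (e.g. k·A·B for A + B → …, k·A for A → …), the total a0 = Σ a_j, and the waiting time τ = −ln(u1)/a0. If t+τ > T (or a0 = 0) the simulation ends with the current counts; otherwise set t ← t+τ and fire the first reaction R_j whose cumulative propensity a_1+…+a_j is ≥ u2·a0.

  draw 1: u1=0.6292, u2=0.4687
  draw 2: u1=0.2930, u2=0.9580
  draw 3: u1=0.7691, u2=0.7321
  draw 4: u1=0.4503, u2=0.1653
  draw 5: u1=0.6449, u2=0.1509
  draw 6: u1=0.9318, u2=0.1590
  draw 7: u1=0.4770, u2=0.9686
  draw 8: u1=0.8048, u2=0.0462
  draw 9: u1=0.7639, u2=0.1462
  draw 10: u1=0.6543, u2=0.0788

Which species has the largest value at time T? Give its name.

t=0.000: Q=4 Z=9 S=6 G=3
Draw 1: a1=9.126, a2=0.552, a3=0.363, a4=1.158, a5=4.632, a0=15.831; τ=−ln(0.6292)/15.831=0.029 → t=0.029; u2·a0=0.4687·15.831=7.420 ≤ a1=9.126 → R1 fires; Q=4 Z=8 S=7 G=5
Draw 2: a1=9.464, a2=0.644, a3=0.605, a4=1.930, a5=7.720, a0=20.363; τ=−ln(0.2930)/20.363=0.060 → t=0.090; u2·a0=0.9580·20.363=19.508; a1+…+a4=12.643 < 19.508 ≤ a1+…+a5=20.363 → R5 fires; Q=3 Z=8 S=7 G=5
Draw 3: a1=9.464, a2=0.644, a3=0.605, a4=1.930, a5=5.790, a0=18.433; τ=−ln(0.7691)/18.433=0.014 → t=0.104; u2·a0=0.7321·18.433=13.495; a1+…+a4=12.643 < 13.495 ≤ a1+…+a5=18.433 → R5 fires; Q=2 Z=8 S=7 G=5
Draw 4: a1=9.464, a2=0.644, a3=0.605, a4=1.930, a5=3.860, a0=16.503; τ=−ln(0.4503)/16.503=0.048 → t=0.152; u2·a0=0.1653·16.503=2.728 ≤ a1=9.464 → R1 fires; Q=2 Z=7 S=8 G=7
Draw 5: a1=9.464, a2=0.736, a3=0.847, a4=2.702, a5=5.404, a0=19.153; τ=−ln(0.6449)/19.153=0.023 → t=0.175; u2·a0=0.1509·19.153=2.890 ≤ a1=9.464 → R1 fires; Q=2 Z=6 S=9 G=9
Draw 6: a1=9.126, a2=0.828, a3=1.089, a4=3.474, a5=6.948, a0=21.465; τ=−ln(0.9318)/21.465=0.003 → t=0.178; u2·a0=0.1590·21.465=3.413 ≤ a1=9.126 → R1 fires; Q=2 Z=5 S=10 G=11
Draw 7: a1=8.450, a2=0.920, a3=1.331, a4=4.246, a5=8.492, a0=23.439; τ=−ln(0.4770)/23.439=0.032 → t=0.210; u2·a0=0.9686·23.439=22.703; a1+…+a4=14.947 < 22.703 ≤ a1+…+a5=23.439 → R5 fires; Q=1 Z=5 S=10 G=11
Draw 8: a1=8.450, a2=0.920, a3=1.331, a4=4.246, a5=4.246, a0=19.193; τ=−ln(0.8048)/19.193=0.011 → t=0.221; u2·a0=0.0462·19.193=0.887 ≤ a1=8.450 → R1 fires; Q=1 Z=4 S=11 G=13
Draw 9: a1=7.436, a2=1.012, a3=1.573, a4=5.018, a5=5.018, a0=20.057; τ=−ln(0.7639)/20.057=0.013 → t=0.235; u2·a0=0.1462·20.057=2.932 ≤ a1=7.436 → R1 fires; Q=1 Z=3 S=12 G=15
Draw 10: a1=6.084, a2=1.104, a3=1.815, a4=5.790, a5=5.790, a0=20.583; τ=−ln(0.6543)/20.583=0.021 → t=0.255 > T=0.25: stop.
At T=0.25: Q=1 Z=3 S=12 G=15; the largest is G.

Dominant species at T: G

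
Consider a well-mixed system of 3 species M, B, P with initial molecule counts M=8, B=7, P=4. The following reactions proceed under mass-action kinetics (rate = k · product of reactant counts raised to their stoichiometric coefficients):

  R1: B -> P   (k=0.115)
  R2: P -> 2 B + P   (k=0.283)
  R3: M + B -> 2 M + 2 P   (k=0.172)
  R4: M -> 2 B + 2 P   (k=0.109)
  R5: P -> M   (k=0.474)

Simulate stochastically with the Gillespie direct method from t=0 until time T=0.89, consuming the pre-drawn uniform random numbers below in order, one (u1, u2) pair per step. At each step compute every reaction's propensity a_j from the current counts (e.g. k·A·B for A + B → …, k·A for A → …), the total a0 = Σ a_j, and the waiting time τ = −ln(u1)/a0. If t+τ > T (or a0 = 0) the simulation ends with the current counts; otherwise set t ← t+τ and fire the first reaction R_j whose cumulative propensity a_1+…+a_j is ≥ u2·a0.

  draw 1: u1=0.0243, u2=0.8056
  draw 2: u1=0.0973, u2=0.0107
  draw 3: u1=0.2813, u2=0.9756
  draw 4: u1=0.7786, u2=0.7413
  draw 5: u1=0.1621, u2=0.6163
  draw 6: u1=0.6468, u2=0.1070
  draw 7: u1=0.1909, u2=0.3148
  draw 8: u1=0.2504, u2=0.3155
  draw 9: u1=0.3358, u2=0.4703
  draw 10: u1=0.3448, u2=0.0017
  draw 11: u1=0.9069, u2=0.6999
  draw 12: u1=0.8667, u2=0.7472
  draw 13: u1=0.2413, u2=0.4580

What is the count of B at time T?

B at T = 4

t=0.000: M=8 B=7 P=4
Draw 1: a1=0.805, a2=1.132, a3=9.632, a4=0.872, a5=1.896, a0=14.337; τ=−ln(0.0243)/14.337=0.259 → t=0.259; u2·a0=0.8056·14.337=11.550; a1+a2=1.937 < 11.550 ≤ a1+…+a3=11.569 → R3 fires; M=9 B=6 P=6
Draw 2: a1=0.690, a2=1.698, a3=9.288, a4=0.981, a5=2.844, a0=15.501; τ=−ln(0.0973)/15.501=0.150 → t=0.410; u2·a0=0.0107·15.501=0.166 ≤ a1=0.690 → R1 fires; M=9 B=5 P=7
Draw 3: a1=0.575, a2=1.981, a3=7.740, a4=0.981, a5=3.318, a0=14.595; τ=−ln(0.2813)/14.595=0.087 → t=0.496; u2·a0=0.9756·14.595=14.239; a1+…+a4=11.277 < 14.239 ≤ a1+…+a5=14.595 → R5 fires; M=10 B=5 P=6
Draw 4: a1=0.575, a2=1.698, a3=8.600, a4=1.090, a5=2.844, a0=14.807; τ=−ln(0.7786)/14.807=0.017 → t=0.513; u2·a0=0.7413·14.807=10.976; a1+…+a3=10.873 < 10.976 ≤ a1+…+a4=11.963 → R4 fires; M=9 B=7 P=8
Draw 5: a1=0.805, a2=2.264, a3=10.836, a4=0.981, a5=3.792, a0=18.678; τ=−ln(0.1621)/18.678=0.097 → t=0.611; u2·a0=0.6163·18.678=11.511; a1+a2=3.069 < 11.511 ≤ a1+…+a3=13.905 → R3 fires; M=10 B=6 P=10
Draw 6: a1=0.690, a2=2.830, a3=10.320, a4=1.090, a5=4.740, a0=19.670; τ=−ln(0.6468)/19.670=0.022 → t=0.633; u2·a0=0.1070·19.670=2.105; a1=0.690 < 2.105 ≤ a1+a2=3.520 → R2 fires; M=10 B=8 P=10
Draw 7: a1=0.920, a2=2.830, a3=13.760, a4=1.090, a5=4.740, a0=23.340; τ=−ln(0.1909)/23.340=0.071 → t=0.704; u2·a0=0.3148·23.340=7.347; a1+a2=3.750 < 7.347 ≤ a1+…+a3=17.510 → R3 fires; M=11 B=7 P=12
Draw 8: a1=0.805, a2=3.396, a3=13.244, a4=1.199, a5=5.688, a0=24.332; τ=−ln(0.2504)/24.332=0.057 → t=0.761; u2·a0=0.3155·24.332=7.677; a1+a2=4.201 < 7.677 ≤ a1+…+a3=17.445 → R3 fires; M=12 B=6 P=14
Draw 9: a1=0.690, a2=3.962, a3=12.384, a4=1.308, a5=6.636, a0=24.980; τ=−ln(0.3358)/24.980=0.044 → t=0.805; u2·a0=0.4703·24.980=11.748; a1+a2=4.652 < 11.748 ≤ a1+…+a3=17.036 → R3 fires; M=13 B=5 P=16
Draw 10: a1=0.575, a2=4.528, a3=11.180, a4=1.417, a5=7.584, a0=25.284; τ=−ln(0.3448)/25.284=0.042 → t=0.847; u2·a0=0.0017·25.284=0.043 ≤ a1=0.575 → R1 fires; M=13 B=4 P=17
Draw 11: a1=0.460, a2=4.811, a3=8.944, a4=1.417, a5=8.058, a0=23.690; τ=−ln(0.9069)/23.690=0.004 → t=0.851; u2·a0=0.6999·23.690=16.581; a1+…+a4=15.632 < 16.581 ≤ a1+…+a5=23.690 → R5 fires; M=14 B=4 P=16
Draw 12: a1=0.460, a2=4.528, a3=9.632, a4=1.526, a5=7.584, a0=23.730; τ=−ln(0.8667)/23.730=0.006 → t=0.857; u2·a0=0.7472·23.730=17.731; a1+…+a4=16.146 < 17.731 ≤ a1+…+a5=23.730 → R5 fires; M=15 B=4 P=15
Draw 13: a1=0.460, a2=4.245, a3=10.320, a4=1.635, a5=7.110, a0=23.770; τ=−ln(0.2413)/23.770=0.060 → t=0.917 > T=0.89: stop.
Read off B at T=0.89: 4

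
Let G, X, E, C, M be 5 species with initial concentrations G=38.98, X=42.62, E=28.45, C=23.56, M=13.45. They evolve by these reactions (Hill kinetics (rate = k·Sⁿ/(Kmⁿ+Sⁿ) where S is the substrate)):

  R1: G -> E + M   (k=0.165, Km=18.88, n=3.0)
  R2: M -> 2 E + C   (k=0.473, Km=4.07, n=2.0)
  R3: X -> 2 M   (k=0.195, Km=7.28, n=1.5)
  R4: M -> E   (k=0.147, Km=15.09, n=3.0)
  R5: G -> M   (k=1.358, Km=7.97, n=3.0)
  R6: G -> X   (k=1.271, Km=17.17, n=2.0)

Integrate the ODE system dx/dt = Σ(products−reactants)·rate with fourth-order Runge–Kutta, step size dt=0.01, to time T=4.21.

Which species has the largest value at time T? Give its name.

Dominant species at T: X

RK4 with dt=0.01: 421 steps to T=4.21. Trajectory (selected grid times):
t=0.00: G=38.98 X=42.62 E=28.45 C=23.56 M=13.45
t=0.47: G=37.78 X=43.03 E=28.96 C=23.76 M=14.09
t=0.94: G=36.59 X=43.44 E=29.47 C=23.97 M=14.72
t=1.40: G=35.43 X=43.83 E=29.98 C=24.17 M=15.34
t=1.87: G=34.25 X=44.23 E=30.50 C=24.38 M=15.96
t=2.34: G=33.08 X=44.61 E=31.02 C=24.59 M=16.58
t=2.81: G=31.92 X=44.99 E=31.54 C=24.80 M=17.20
t=3.27: G=30.79 X=45.36 E=32.06 C=25.01 M=17.80
t=3.74: G=29.65 X=45.73 E=32.59 C=25.22 M=18.40
t=4.21: G=28.52 X=46.08 E=33.12 C=25.43 M=19.00
At T=4.21: G=28.52 X=46.08 E=33.12 C=25.43 M=19.00; the largest is X.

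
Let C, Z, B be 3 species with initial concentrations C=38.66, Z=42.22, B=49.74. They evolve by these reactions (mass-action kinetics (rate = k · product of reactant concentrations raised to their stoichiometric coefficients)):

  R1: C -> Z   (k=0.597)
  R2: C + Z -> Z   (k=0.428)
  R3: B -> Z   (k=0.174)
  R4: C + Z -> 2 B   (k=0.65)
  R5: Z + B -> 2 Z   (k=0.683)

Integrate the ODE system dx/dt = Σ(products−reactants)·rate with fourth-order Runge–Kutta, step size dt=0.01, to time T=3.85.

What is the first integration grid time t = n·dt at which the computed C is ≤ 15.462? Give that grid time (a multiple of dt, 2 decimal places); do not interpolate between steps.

RK4 with dt=0.01: 385 steps to T=3.85. Trajectory (selected grid times):
t=0.00: C=38.66 Z=42.22 B=49.74
t=0.01: C=23.60 Z=49.47 B=51.65
t=0.02: C=12.94 Z=61.87 B=45.71
t=0.43: C=0.00 Z=115.42 B=0.00
t=0.86: C=0.00 Z=115.42 B=0.00
t=1.28: C=0.00 Z=115.42 B=0.00
t=1.71: C=0.00 Z=115.42 B=0.00
t=2.14: C=0.00 Z=115.42 B=0.00
t=2.57: C=0.00 Z=115.42 B=0.00
t=2.99: C=0.00 Z=115.42 B=0.00
t=3.42: C=0.00 Z=115.42 B=0.00
t=3.85: C=0.00 Z=115.42 B=0.00
C(0.01)=23.595 > 15.462 but C(0.02)=12.941 ≤ 15.462, so the first grid time is t=0.02.

Threshold first reached at t = 0.02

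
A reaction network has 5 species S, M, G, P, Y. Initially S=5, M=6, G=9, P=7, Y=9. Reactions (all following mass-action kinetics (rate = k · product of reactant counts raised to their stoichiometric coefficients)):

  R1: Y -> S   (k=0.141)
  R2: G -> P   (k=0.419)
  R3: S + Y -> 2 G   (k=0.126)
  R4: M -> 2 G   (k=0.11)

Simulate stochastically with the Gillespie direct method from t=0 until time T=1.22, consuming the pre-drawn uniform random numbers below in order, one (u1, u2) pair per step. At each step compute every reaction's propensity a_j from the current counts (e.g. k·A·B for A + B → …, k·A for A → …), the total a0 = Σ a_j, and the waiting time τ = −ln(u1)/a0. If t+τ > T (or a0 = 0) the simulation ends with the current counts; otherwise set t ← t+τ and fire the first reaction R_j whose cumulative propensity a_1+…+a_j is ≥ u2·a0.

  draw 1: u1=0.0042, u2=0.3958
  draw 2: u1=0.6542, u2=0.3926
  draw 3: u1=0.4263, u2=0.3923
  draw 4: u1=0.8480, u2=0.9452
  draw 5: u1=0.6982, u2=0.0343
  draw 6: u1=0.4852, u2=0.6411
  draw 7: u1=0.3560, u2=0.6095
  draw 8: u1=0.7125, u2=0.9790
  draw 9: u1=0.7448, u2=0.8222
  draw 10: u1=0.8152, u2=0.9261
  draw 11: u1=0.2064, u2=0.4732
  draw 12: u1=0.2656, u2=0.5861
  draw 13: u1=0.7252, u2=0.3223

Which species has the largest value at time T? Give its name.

Dominant species at T: G

t=0.000: S=5 M=6 G=9 P=7 Y=9
Draw 1: a1=1.269, a2=3.771, a3=5.670, a4=0.660, a0=11.370; τ=−ln(0.0042)/11.370=0.481 → t=0.481; u2·a0=0.3958·11.370=4.500; a1=1.269 < 4.500 ≤ a1+a2=5.040 → R2 fires; S=5 M=6 G=8 P=8 Y=9
Draw 2: a1=1.269, a2=3.352, a3=5.670, a4=0.660, a0=10.951; τ=−ln(0.6542)/10.951=0.039 → t=0.520; u2·a0=0.3926·10.951=4.299; a1=1.269 < 4.299 ≤ a1+a2=4.621 → R2 fires; S=5 M=6 G=7 P=9 Y=9
Draw 3: a1=1.269, a2=2.933, a3=5.670, a4=0.660, a0=10.532; τ=−ln(0.4263)/10.532=0.081 → t=0.601; u2·a0=0.3923·10.532=4.132; a1=1.269 < 4.132 ≤ a1+a2=4.202 → R2 fires; S=5 M=6 G=6 P=10 Y=9
Draw 4: a1=1.269, a2=2.514, a3=5.670, a4=0.660, a0=10.113; τ=−ln(0.8480)/10.113=0.016 → t=0.617; u2·a0=0.9452·10.113=9.559; a1+…+a3=9.453 < 9.559 ≤ a1+…+a4=10.113 → R4 fires; S=5 M=5 G=8 P=10 Y=9
Draw 5: a1=1.269, a2=3.352, a3=5.670, a4=0.550, a0=10.841; τ=−ln(0.6982)/10.841=0.033 → t=0.650; u2·a0=0.0343·10.841=0.372 ≤ a1=1.269 → R1 fires; S=6 M=5 G=8 P=10 Y=8
Draw 6: a1=1.128, a2=3.352, a3=6.048, a4=0.550, a0=11.078; τ=−ln(0.4852)/11.078=0.065 → t=0.716; u2·a0=0.6411·11.078=7.102; a1+a2=4.480 < 7.102 ≤ a1+…+a3=10.528 → R3 fires; S=5 M=5 G=10 P=10 Y=7
Draw 7: a1=0.987, a2=4.190, a3=4.410, a4=0.550, a0=10.137; τ=−ln(0.3560)/10.137=0.102 → t=0.818; u2·a0=0.6095·10.137=6.179; a1+a2=5.177 < 6.179 ≤ a1+…+a3=9.587 → R3 fires; S=4 M=5 G=12 P=10 Y=6
Draw 8: a1=0.846, a2=5.028, a3=3.024, a4=0.550, a0=9.448; τ=−ln(0.7125)/9.448=0.036 → t=0.854; u2·a0=0.9790·9.448=9.250; a1+…+a3=8.898 < 9.250 ≤ a1+…+a4=9.448 → R4 fires; S=4 M=4 G=14 P=10 Y=6
Draw 9: a1=0.846, a2=5.866, a3=3.024, a4=0.440, a0=10.176; τ=−ln(0.7448)/10.176=0.029 → t=0.882; u2·a0=0.8222·10.176=8.367; a1+a2=6.712 < 8.367 ≤ a1+…+a3=9.736 → R3 fires; S=3 M=4 G=16 P=10 Y=5
Draw 10: a1=0.705, a2=6.704, a3=1.890, a4=0.440, a0=9.739; τ=−ln(0.8152)/9.739=0.021 → t=0.903; u2·a0=0.9261·9.739=9.019; a1+a2=7.409 < 9.019 ≤ a1+…+a3=9.299 → R3 fires; S=2 M=4 G=18 P=10 Y=4
Draw 11: a1=0.564, a2=7.542, a3=1.008, a4=0.440, a0=9.554; τ=−ln(0.2064)/9.554=0.165 → t=1.069; u2·a0=0.4732·9.554=4.521; a1=0.564 < 4.521 ≤ a1+a2=8.106 → R2 fires; S=2 M=4 G=17 P=11 Y=4
Draw 12: a1=0.564, a2=7.123, a3=1.008, a4=0.440, a0=9.135; τ=−ln(0.2656)/9.135=0.145 → t=1.214; u2·a0=0.5861·9.135=5.354; a1=0.564 < 5.354 ≤ a1+a2=7.687 → R2 fires; S=2 M=4 G=16 P=12 Y=4
Draw 13: a1=0.564, a2=6.704, a3=1.008, a4=0.440, a0=8.716; τ=−ln(0.7252)/8.716=0.037 → t=1.251 > T=1.22: stop.
At T=1.22: S=2 M=4 G=16 P=12 Y=4; the largest is G.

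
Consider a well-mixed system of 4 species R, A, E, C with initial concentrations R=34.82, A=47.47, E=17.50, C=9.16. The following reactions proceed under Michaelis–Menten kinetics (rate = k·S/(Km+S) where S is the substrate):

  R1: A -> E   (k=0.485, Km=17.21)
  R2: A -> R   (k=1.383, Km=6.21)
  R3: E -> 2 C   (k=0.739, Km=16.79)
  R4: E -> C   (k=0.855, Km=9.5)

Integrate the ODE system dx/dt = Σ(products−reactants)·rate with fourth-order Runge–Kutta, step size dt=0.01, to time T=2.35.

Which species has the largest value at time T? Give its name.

Dominant species at T: A

RK4 with dt=0.01: 235 steps to T=2.35. Trajectory (selected grid times):
t=0.00: R=34.82 A=47.47 E=17.50 C=9.16
t=0.26: R=35.14 A=47.06 E=17.35 C=9.50
t=0.52: R=35.46 A=46.65 E=17.20 C=9.84
t=0.78: R=35.77 A=46.24 E=17.05 C=10.17
t=1.04: R=36.09 A=45.83 E=16.91 C=10.51
t=1.31: R=36.42 A=45.41 E=16.75 C=10.86
t=1.57: R=36.73 A=45.00 E=16.61 C=11.19
t=1.83: R=37.05 A=44.59 E=16.46 C=11.52
t=2.09: R=37.37 A=44.19 E=16.32 C=11.85
t=2.35: R=37.68 A=43.78 E=16.17 C=12.18
At T=2.35: R=37.68 A=43.78 E=16.17 C=12.18; the largest is A.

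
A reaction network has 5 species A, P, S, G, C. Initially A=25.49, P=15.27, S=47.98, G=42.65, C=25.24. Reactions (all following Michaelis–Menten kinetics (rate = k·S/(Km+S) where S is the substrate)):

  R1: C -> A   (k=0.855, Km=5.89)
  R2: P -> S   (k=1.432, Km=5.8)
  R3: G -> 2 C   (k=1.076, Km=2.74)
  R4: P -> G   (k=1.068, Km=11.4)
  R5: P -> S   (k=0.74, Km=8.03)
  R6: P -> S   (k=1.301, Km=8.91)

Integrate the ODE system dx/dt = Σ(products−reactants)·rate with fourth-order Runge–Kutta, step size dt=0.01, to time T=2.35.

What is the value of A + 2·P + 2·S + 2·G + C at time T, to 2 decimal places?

Value at T = 262.53

Check how each reaction changes W = A + 2·P + 2·S + 2·G + C (weight of products minus weight of reactants):
R1: C -> A: (1·1) − (1·1) = 1 − 1 = 0
R2: P -> S: (2·1) − (2·1) = 2 − 2 = 0
R3: G -> 2 C: (1·2) − (2·1) = 2 − 2 = 0
R4: P -> G: (2·1) − (2·1) = 2 − 2 = 0
R5: P -> S: (2·1) − (2·1) = 2 − 2 = 0
R6: P -> S: (2·1) − (2·1) = 2 − 2 = 0
Every reaction leaves W unchanged, so W is conserved and no simulation is needed: W(T) = W(0) = 25.49 + 2·15.27 + 2·47.98 + 2·42.65 + 25.24 = 262.53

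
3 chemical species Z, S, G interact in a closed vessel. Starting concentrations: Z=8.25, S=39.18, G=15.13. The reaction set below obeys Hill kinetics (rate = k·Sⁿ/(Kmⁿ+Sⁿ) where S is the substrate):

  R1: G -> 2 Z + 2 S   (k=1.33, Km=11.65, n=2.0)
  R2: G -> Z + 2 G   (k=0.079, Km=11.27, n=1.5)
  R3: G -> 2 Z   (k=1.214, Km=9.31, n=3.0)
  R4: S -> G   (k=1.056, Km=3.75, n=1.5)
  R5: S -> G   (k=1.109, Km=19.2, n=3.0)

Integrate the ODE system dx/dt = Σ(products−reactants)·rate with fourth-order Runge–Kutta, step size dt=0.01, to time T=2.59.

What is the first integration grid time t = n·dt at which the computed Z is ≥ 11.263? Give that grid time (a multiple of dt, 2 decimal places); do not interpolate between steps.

RK4 with dt=0.01: 259 steps to T=2.59. Trajectory (selected grid times):
t=0.00: Z=8.25 S=39.18 G=15.13
t=0.29: Z=9.32 S=39.08 G=15.20
t=0.58: Z=10.39 S=38.98 G=15.27
t=0.81: Z=11.25 S=38.91 G=15.32
t=0.82: Z=11.29 S=38.90 G=15.32
t=0.86: Z=11.43 S=38.89 G=15.33
t=1.15: Z=12.51 S=38.79 G=15.40
t=1.44: Z=13.60 S=38.70 G=15.46
t=1.73: Z=14.68 S=38.61 G=15.53
t=2.01: Z=15.73 S=38.52 G=15.58
t=2.30: Z=16.82 S=38.44 G=15.64
t=2.59: Z=17.92 S=38.35 G=15.70
Z(0.81)=11.249 < 11.263 but Z(0.82)=11.286 ≥ 11.263, so the first grid time is t=0.82.

Threshold first reached at t = 0.82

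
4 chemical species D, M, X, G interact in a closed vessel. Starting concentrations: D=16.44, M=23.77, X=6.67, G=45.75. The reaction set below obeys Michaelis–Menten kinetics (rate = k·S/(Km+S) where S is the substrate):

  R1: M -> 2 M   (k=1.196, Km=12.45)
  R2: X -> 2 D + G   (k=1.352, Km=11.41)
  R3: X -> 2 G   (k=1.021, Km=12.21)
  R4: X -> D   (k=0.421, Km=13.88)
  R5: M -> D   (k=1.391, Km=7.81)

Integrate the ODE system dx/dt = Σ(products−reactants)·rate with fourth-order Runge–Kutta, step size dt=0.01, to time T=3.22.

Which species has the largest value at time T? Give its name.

Dominant species at T: G

RK4 with dt=0.01: 322 steps to T=3.22. Trajectory (selected grid times):
t=0.00: D=16.44 M=23.77 X=6.67 G=45.75
t=0.36: D=17.22 M=23.68 X=6.32 G=46.18
t=0.72: D=17.98 M=23.58 X=5.98 G=46.60
t=1.07: D=18.71 M=23.49 X=5.66 G=46.99
t=1.43: D=19.45 M=23.40 X=5.34 G=47.38
t=1.79: D=20.17 M=23.30 X=5.04 G=47.75
t=2.15: D=20.87 M=23.21 X=4.75 G=48.10
t=2.50: D=21.55 M=23.11 X=4.48 G=48.44
t=2.86: D=22.22 M=23.02 X=4.21 G=48.76
t=3.22: D=22.89 M=22.93 X=3.96 G=49.07
At T=3.22: D=22.89 M=22.93 X=3.96 G=49.07; the largest is G.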